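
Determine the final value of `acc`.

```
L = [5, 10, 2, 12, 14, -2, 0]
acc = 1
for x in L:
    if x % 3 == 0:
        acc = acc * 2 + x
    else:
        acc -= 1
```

x=5: not %3==0, acc = 1-1 = 0
x=10: not %3==0, acc = 0-1 = -1
x=2: not %3==0, acc = (-1)-1 = -2
x=12: %3==0, acc = (-2)*2+12 = 8
x=14: not %3==0, acc = 8-1 = 7
x=-2: not %3==0, acc = 7-1 = 6
x=0: %3==0, acc = 6*2+0 = 12

12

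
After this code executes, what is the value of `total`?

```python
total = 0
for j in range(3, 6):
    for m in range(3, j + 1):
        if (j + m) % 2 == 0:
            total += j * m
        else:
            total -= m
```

58

j=3,m=3: even sum, total = 0+9 = 9
j=4,m=3: odd sum, total = 9-3 = 6
j=4,m=4: even sum, total = 6+16 = 22
j=5,m=3: even sum, total = 22+15 = 37
j=5,m=4: odd sum, total = 37-4 = 33
j=5,m=5: even sum, total = 33+25 = 58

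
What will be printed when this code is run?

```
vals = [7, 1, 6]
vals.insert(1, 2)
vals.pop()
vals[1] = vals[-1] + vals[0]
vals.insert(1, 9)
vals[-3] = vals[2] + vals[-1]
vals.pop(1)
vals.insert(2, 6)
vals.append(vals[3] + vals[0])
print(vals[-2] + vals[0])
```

insert 2 at 1 → [7, 2, 1, 6]
pop() removes 6 → [7, 2, 1]
vals[1] = vals[-1]+vals[0] = 1+7 = 8 → [7, 8, 1]
insert 9 at 1 → [7, 9, 8, 1]
vals[-3] = vals[2]+vals[-1] = 8+1 = 9 → [7, 9, 8, 1]
pop(1) removes 9 → [7, 8, 1]
insert 6 at 2 → [7, 8, 6, 1]
append vals[3]+vals[0] = 1+7 = 8 → [7, 8, 6, 1, 8]
vals[-2]+vals[0] = 1+7 = 8

8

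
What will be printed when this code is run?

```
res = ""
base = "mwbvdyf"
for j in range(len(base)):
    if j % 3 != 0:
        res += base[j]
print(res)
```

wbdy

j=0: skip
j=1: add 'w' → 'w'
j=2: add 'b' → 'wb'
j=3: skip
j=4: add 'd' → 'wbd'
j=5: add 'y' → 'wbdy'
j=6: skip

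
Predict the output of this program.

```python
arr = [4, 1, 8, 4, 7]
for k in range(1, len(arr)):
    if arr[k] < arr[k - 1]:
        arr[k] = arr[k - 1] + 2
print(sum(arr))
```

k=1: 1<4, arr[1] = 4+2 = 6 → [4, 6, 8, 4, 7]
k=2: 8>=6, unchanged → [4, 6, 8, 4, 7]
k=3: 4<8, arr[3] = 8+2 = 10 → [4, 6, 8, 10, 7]
k=4: 7<10, arr[4] = 10+2 = 12 → [4, 6, 8, 10, 12]
sum = 40

40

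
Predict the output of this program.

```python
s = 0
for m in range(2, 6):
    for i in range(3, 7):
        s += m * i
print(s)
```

m=2,i=3: s = 0+6 = 6
m=2,i=4: s = 6+8 = 14
m=2,i=5: s = 14+10 = 24
m=2,i=6: s = 24+12 = 36
m=3,i=3: s = 36+9 = 45
m=3,i=4: s = 45+12 = 57
m=3,i=5: s = 57+15 = 72
m=3,i=6: s = 72+18 = 90
m=4,i=3: s = 90+12 = 102
m=4,i=4: s = 102+16 = 118
m=4,i=5: s = 118+20 = 138
m=4,i=6: s = 138+24 = 162
m=5,i=3: s = 162+15 = 177
m=5,i=4: s = 177+20 = 197
m=5,i=5: s = 197+25 = 222
m=5,i=6: s = 222+30 = 252

252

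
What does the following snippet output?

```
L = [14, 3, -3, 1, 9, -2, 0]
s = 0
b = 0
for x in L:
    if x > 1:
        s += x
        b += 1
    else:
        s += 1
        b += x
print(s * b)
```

x=14: >1, s = 0+14 = 14; b=1
x=3: >1, s = 14+3 = 17; b=2
x=-3: not >1, s = 17+1 = 18; b=-1
x=1: not >1, s = 18+1 = 19; b=0
x=9: >1, s = 19+9 = 28; b=1
x=-2: not >1, s = 28+1 = 29; b=-1
x=0: not >1, s = 29+1 = 30; b=-1
s*b = 30*(-1) = -30

-30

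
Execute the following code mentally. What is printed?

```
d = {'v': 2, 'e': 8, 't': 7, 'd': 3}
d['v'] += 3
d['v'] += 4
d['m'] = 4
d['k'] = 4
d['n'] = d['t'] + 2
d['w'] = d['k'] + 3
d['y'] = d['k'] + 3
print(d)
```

d['v'] = 2+3 = 5 → {'v': 5, 'e': 8, 't': 7, 'd': 3}
d['v'] = 5+4 = 9 → {'v': 9, 'e': 8, 't': 7, 'd': 3}
d['m'] = 4 → {'v': 9, 'e': 8, 't': 7, 'd': 3, 'm': 4}
d['k'] = 4 → {'v': 9, 'e': 8, 't': 7, 'd': 3, 'm': 4, 'k': 4}
d['n'] = d['t']+2 = 9 → {'v': 9, 'e': 8, 't': 7, 'd': 3, 'm': 4, 'k': 4, 'n': 9}
d['w'] = d['k']+3 = 7 → {'v': 9, 'e': 8, 't': 7, 'd': 3, 'm': 4, 'k': 4, 'n': 9, 'w': 7}
d['y'] = d['k']+3 = 7 → {'v': 9, 'e': 8, 't': 7, 'd': 3, 'm': 4, 'k': 4, 'n': 9, 'w': 7, 'y': 7}

{'v': 9, 'e': 8, 't': 7, 'd': 3, 'm': 4, 'k': 4, 'n': 9, 'w': 7, 'y': 7}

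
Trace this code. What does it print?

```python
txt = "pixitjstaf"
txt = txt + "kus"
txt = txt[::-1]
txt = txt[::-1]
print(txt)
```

pixitjstafkus

+ 'kus' → 'pixitjstafkus'
reverse → 'sukfatsjtixip'
reverse → 'pixitjstafkus'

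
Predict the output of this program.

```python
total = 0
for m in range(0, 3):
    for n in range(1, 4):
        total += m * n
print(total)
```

m=0,n=1: total = 0+0 = 0
m=0,n=2: total = 0+0 = 0
m=0,n=3: total = 0+0 = 0
m=1,n=1: total = 0+1 = 1
m=1,n=2: total = 1+2 = 3
m=1,n=3: total = 3+3 = 6
m=2,n=1: total = 6+2 = 8
m=2,n=2: total = 8+4 = 12
m=2,n=3: total = 12+6 = 18

18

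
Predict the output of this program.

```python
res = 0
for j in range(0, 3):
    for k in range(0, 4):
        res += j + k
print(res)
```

j=0,k=0: res = 0+0 = 0
j=0,k=1: res = 0+1 = 1
j=0,k=2: res = 1+2 = 3
j=0,k=3: res = 3+3 = 6
j=1,k=0: res = 6+1 = 7
j=1,k=1: res = 7+2 = 9
j=1,k=2: res = 9+3 = 12
j=1,k=3: res = 12+4 = 16
j=2,k=0: res = 16+2 = 18
j=2,k=1: res = 18+3 = 21
j=2,k=2: res = 21+4 = 25
j=2,k=3: res = 25+5 = 30

30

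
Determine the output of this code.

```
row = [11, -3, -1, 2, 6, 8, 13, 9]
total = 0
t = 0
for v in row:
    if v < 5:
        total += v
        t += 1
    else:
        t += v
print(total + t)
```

v=11: not <5; t=11
v=-3: <5, total = 0+(-3) = -3; t=12
v=-1: <5, total = (-3)+(-1) = -4; t=13
v=2: <5, total = (-4)+2 = -2; t=14
v=6: not <5; t=20
v=8: not <5; t=28
v=13: not <5; t=41
v=9: not <5; t=50
total+t = (-2)+50 = 48

48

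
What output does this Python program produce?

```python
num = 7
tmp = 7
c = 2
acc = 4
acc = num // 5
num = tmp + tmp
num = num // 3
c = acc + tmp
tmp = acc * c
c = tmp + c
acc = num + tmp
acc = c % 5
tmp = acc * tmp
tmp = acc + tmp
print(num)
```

4

acc = 7//5 = 1
num = 7+7 = 14
num = 14//3 = 4
c = 1+7 = 8
tmp = 1*8 = 8
c = 8+8 = 16
acc = 4+8 = 12
acc = 16%5 = 1
tmp = 1*8 = 8
tmp = 1+8 = 9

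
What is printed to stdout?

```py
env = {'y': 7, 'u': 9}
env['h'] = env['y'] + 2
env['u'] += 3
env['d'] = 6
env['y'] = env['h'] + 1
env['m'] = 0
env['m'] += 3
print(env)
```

{'y': 10, 'u': 12, 'h': 9, 'd': 6, 'm': 3}

env['h'] = env['y']+2 = 9 → {'y': 7, 'u': 9, 'h': 9}
env['u'] = 9+3 = 12 → {'y': 7, 'u': 12, 'h': 9}
env['d'] = 6 → {'y': 7, 'u': 12, 'h': 9, 'd': 6}
env['y'] = env['h']+1 = 10 → {'y': 10, 'u': 12, 'h': 9, 'd': 6}
env['m'] = 0 → {'y': 10, 'u': 12, 'h': 9, 'd': 6, 'm': 0}
env['m'] = 0+3 = 3 → {'y': 10, 'u': 12, 'h': 9, 'd': 6, 'm': 3}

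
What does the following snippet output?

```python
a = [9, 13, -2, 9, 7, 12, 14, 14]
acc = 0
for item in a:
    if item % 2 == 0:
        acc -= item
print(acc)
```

item=9: not even
item=13: not even
item=-2: even, acc = 0-(-2) = 2
item=9: not even
item=7: not even
item=12: even, acc = 2-12 = -10
item=14: even, acc = (-10)-14 = -24
item=14: even, acc = (-24)-14 = -38

-38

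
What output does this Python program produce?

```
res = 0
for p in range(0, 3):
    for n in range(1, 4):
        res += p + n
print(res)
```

27

p=0,n=1: res = 0+1 = 1
p=0,n=2: res = 1+2 = 3
p=0,n=3: res = 3+3 = 6
p=1,n=1: res = 6+2 = 8
p=1,n=2: res = 8+3 = 11
p=1,n=3: res = 11+4 = 15
p=2,n=1: res = 15+3 = 18
p=2,n=2: res = 18+4 = 22
p=2,n=3: res = 22+5 = 27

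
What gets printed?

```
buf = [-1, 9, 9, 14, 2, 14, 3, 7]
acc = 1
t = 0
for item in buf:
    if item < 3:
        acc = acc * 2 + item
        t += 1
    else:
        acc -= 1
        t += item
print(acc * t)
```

item=-1: <3, acc = 1*2+(-1) = 1; t=1
item=9: not <3, acc = 1-1 = 0; t=10
item=9: not <3, acc = 0-1 = -1; t=19
item=14: not <3, acc = (-1)-1 = -2; t=33
item=2: <3, acc = (-2)*2+2 = -2; t=34
item=14: not <3, acc = (-2)-1 = -3; t=48
item=3: not <3, acc = (-3)-1 = -4; t=51
item=7: not <3, acc = (-4)-1 = -5; t=58
acc*t = (-5)*58 = -290

-290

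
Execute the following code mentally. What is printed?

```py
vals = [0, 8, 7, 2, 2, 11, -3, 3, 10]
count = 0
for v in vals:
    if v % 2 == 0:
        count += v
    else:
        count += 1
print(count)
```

v=0: even, count = 0+0 = 0
v=8: even, count = 0+8 = 8
v=7: not even, count = 8+1 = 9
v=2: even, count = 9+2 = 11
v=2: even, count = 11+2 = 13
v=11: not even, count = 13+1 = 14
v=-3: not even, count = 14+1 = 15
v=3: not even, count = 15+1 = 16
v=10: even, count = 16+10 = 26

26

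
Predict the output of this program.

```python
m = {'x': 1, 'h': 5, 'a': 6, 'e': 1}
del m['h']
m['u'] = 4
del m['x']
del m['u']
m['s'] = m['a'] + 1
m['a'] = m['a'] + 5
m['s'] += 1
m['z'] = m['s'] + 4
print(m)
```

del 'h' → {'x': 1, 'a': 6, 'e': 1}
m['u'] = 4 → {'x': 1, 'a': 6, 'e': 1, 'u': 4}
del 'x' → {'a': 6, 'e': 1, 'u': 4}
del 'u' → {'a': 6, 'e': 1}
m['s'] = m['a']+1 = 7 → {'a': 6, 'e': 1, 's': 7}
m['a'] = m['a']+5 = 11 → {'a': 11, 'e': 1, 's': 7}
m['s'] = 7+1 = 8 → {'a': 11, 'e': 1, 's': 8}
m['z'] = m['s']+4 = 12 → {'a': 11, 'e': 1, 's': 8, 'z': 12}

{'a': 11, 'e': 1, 's': 8, 'z': 12}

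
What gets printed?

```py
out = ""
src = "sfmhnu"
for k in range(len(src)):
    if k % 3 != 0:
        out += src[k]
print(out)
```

fmnu

k=0: skip
k=1: add 'f' → 'f'
k=2: add 'm' → 'fm'
k=3: skip
k=4: add 'n' → 'fmn'
k=5: add 'u' → 'fmnu'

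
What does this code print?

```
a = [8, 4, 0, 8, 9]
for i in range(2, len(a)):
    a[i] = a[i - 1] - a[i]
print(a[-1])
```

-13

i=2: a[2] = 4-0 = 4 → [8, 4, 4, 8, 9]
i=3: a[3] = 4-8 = -4 → [8, 4, 4, -4, 9]
i=4: a[4] = (-4)-9 = -13 → [8, 4, 4, -4, -13]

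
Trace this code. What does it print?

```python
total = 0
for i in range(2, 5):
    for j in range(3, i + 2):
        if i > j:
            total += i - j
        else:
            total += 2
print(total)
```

11

i=2,j=3: not 2>3, total = 0+2 = 2
i=3,j=3: not 3>3, total = 2+2 = 4
i=3,j=4: not 3>4, total = 4+2 = 6
i=4,j=3: 4>3, total = 6+1 = 7
i=4,j=4: not 4>4, total = 7+2 = 9
i=4,j=5: not 4>5, total = 9+2 = 11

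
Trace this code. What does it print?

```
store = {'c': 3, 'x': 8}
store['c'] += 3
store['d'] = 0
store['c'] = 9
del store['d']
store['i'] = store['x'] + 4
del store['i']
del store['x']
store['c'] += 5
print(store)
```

{'c': 14}

store['c'] = 3+3 = 6 → {'c': 6, 'x': 8}
store['d'] = 0 → {'c': 6, 'x': 8, 'd': 0}
store['c'] = 9 → {'c': 9, 'x': 8, 'd': 0}
del 'd' → {'c': 9, 'x': 8}
store['i'] = store['x']+4 = 12 → {'c': 9, 'x': 8, 'i': 12}
del 'i' → {'c': 9, 'x': 8}
del 'x' → {'c': 9}
store['c'] = 9+5 = 14 → {'c': 14}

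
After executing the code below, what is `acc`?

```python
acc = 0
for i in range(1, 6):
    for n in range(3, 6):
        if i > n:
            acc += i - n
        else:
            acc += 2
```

28

i=1,n=3: not 1>3, acc = 0+2 = 2
i=1,n=4: not 1>4, acc = 2+2 = 4
i=1,n=5: not 1>5, acc = 4+2 = 6
i=2,n=3: not 2>3, acc = 6+2 = 8
i=2,n=4: not 2>4, acc = 8+2 = 10
i=2,n=5: not 2>5, acc = 10+2 = 12
i=3,n=3: not 3>3, acc = 12+2 = 14
i=3,n=4: not 3>4, acc = 14+2 = 16
i=3,n=5: not 3>5, acc = 16+2 = 18
i=4,n=3: 4>3, acc = 18+1 = 19
i=4,n=4: not 4>4, acc = 19+2 = 21
i=4,n=5: not 4>5, acc = 21+2 = 23
i=5,n=3: 5>3, acc = 23+2 = 25
i=5,n=4: 5>4, acc = 25+1 = 26
i=5,n=5: not 5>5, acc = 26+2 = 28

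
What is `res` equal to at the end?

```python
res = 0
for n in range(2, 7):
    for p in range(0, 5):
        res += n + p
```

n=2,p=0: res = 0+2 = 2
n=2,p=1: res = 2+3 = 5
n=2,p=2: res = 5+4 = 9
n=2,p=3: res = 9+5 = 14
n=2,p=4: res = 14+6 = 20
n=3,p=0: res = 20+3 = 23
n=3,p=1: res = 23+4 = 27
n=3,p=2: res = 27+5 = 32
n=3,p=3: res = 32+6 = 38
n=3,p=4: res = 38+7 = 45
n=4,p=0: res = 45+4 = 49
n=4,p=1: res = 49+5 = 54
n=4,p=2: res = 54+6 = 60
n=4,p=3: res = 60+7 = 67
n=4,p=4: res = 67+8 = 75
n=5,p=0: res = 75+5 = 80
n=5,p=1: res = 80+6 = 86
n=5,p=2: res = 86+7 = 93
n=5,p=3: res = 93+8 = 101
n=5,p=4: res = 101+9 = 110
n=6,p=0: res = 110+6 = 116
n=6,p=1: res = 116+7 = 123
n=6,p=2: res = 123+8 = 131
n=6,p=3: res = 131+9 = 140
n=6,p=4: res = 140+10 = 150

150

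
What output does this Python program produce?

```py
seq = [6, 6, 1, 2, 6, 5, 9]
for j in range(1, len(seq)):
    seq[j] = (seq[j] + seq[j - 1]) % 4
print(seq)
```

j=1: seq[1] = (6+6)%4 = 0 → [6, 0, 1, 2, 6, 5, 9]
j=2: seq[2] = (1+0)%4 = 1 → [6, 0, 1, 2, 6, 5, 9]
j=3: seq[3] = (2+1)%4 = 3 → [6, 0, 1, 3, 6, 5, 9]
j=4: seq[4] = (6+3)%4 = 1 → [6, 0, 1, 3, 1, 5, 9]
j=5: seq[5] = (5+1)%4 = 2 → [6, 0, 1, 3, 1, 2, 9]
j=6: seq[6] = (9+2)%4 = 3 → [6, 0, 1, 3, 1, 2, 3]

[6, 0, 1, 3, 1, 2, 3]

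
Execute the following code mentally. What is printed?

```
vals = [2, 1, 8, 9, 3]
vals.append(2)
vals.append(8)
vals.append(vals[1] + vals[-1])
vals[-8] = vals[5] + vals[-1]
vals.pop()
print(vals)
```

append 2 → [2, 1, 8, 9, 3, 2]
append 8 → [2, 1, 8, 9, 3, 2, 8]
append vals[1]+vals[-1] = 1+8 = 9 → [2, 1, 8, 9, 3, 2, 8, 9]
vals[-8] = vals[5]+vals[-1] = 2+9 = 11 → [11, 1, 8, 9, 3, 2, 8, 9]
pop() removes 9 → [11, 1, 8, 9, 3, 2, 8]

[11, 1, 8, 9, 3, 2, 8]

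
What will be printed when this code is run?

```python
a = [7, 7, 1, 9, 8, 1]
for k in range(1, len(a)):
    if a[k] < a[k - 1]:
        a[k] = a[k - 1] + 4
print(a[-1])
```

23

k=1: 7>=7, unchanged → [7, 7, 1, 9, 8, 1]
k=2: 1<7, a[2] = 7+4 = 11 → [7, 7, 11, 9, 8, 1]
k=3: 9<11, a[3] = 11+4 = 15 → [7, 7, 11, 15, 8, 1]
k=4: 8<15, a[4] = 15+4 = 19 → [7, 7, 11, 15, 19, 1]
k=5: 1<19, a[5] = 19+4 = 23 → [7, 7, 11, 15, 19, 23]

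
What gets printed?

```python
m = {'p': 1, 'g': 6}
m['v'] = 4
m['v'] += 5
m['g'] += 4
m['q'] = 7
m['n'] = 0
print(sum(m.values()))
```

m['v'] = 4 → {'p': 1, 'g': 6, 'v': 4}
m['v'] = 4+5 = 9 → {'p': 1, 'g': 6, 'v': 9}
m['g'] = 6+4 = 10 → {'p': 1, 'g': 10, 'v': 9}
m['q'] = 7 → {'p': 1, 'g': 10, 'v': 9, 'q': 7}
m['n'] = 0 → {'p': 1, 'g': 10, 'v': 9, 'q': 7, 'n': 0}
sum of values = 27

27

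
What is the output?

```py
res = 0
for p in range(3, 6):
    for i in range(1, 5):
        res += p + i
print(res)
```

p=3,i=1: res = 0+4 = 4
p=3,i=2: res = 4+5 = 9
p=3,i=3: res = 9+6 = 15
p=3,i=4: res = 15+7 = 22
p=4,i=1: res = 22+5 = 27
p=4,i=2: res = 27+6 = 33
p=4,i=3: res = 33+7 = 40
p=4,i=4: res = 40+8 = 48
p=5,i=1: res = 48+6 = 54
p=5,i=2: res = 54+7 = 61
p=5,i=3: res = 61+8 = 69
p=5,i=4: res = 69+9 = 78

78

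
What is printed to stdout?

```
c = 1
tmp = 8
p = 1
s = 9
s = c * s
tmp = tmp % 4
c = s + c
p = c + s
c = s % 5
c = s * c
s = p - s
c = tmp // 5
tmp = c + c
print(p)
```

s = 1*9 = 9
tmp = 8%4 = 0
c = 9+1 = 10
p = 10+9 = 19
c = 9%5 = 4
c = 9*4 = 36
s = 19-9 = 10
c = 0//5 = 0
tmp = 0+0 = 0

19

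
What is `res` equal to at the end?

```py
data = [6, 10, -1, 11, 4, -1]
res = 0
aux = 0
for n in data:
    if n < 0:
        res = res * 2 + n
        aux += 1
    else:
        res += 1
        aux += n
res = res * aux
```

297

n=6: not <0, res = 0+1 = 1; aux=6
n=10: not <0, res = 1+1 = 2; aux=16
n=-1: <0, res = 2*2+(-1) = 3; aux=17
n=11: not <0, res = 3+1 = 4; aux=28
n=4: not <0, res = 4+1 = 5; aux=32
n=-1: <0, res = 5*2+(-1) = 9; aux=33
res*aux = 9*33 = 297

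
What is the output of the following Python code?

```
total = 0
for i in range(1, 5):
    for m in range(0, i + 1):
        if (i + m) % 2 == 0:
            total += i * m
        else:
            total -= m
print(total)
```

34

i=1,m=0: odd sum, total = 0-0 = 0
i=1,m=1: even sum, total = 0+1 = 1
i=2,m=0: even sum, total = 1+0 = 1
i=2,m=1: odd sum, total = 1-1 = 0
i=2,m=2: even sum, total = 0+4 = 4
i=3,m=0: odd sum, total = 4-0 = 4
i=3,m=1: even sum, total = 4+3 = 7
i=3,m=2: odd sum, total = 7-2 = 5
i=3,m=3: even sum, total = 5+9 = 14
i=4,m=0: even sum, total = 14+0 = 14
i=4,m=1: odd sum, total = 14-1 = 13
i=4,m=2: even sum, total = 13+8 = 21
i=4,m=3: odd sum, total = 21-3 = 18
i=4,m=4: even sum, total = 18+16 = 34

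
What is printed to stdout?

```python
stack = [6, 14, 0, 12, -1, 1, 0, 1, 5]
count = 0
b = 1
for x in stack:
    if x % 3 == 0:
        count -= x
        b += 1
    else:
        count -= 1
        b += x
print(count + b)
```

x=6: %3==0, count = 0-6 = -6; b=2
x=14: not %3==0, count = (-6)-1 = -7; b=16
x=0: %3==0, count = (-7)-0 = -7; b=17
x=12: %3==0, count = (-7)-12 = -19; b=18
x=-1: not %3==0, count = (-19)-1 = -20; b=17
x=1: not %3==0, count = (-20)-1 = -21; b=18
x=0: %3==0, count = (-21)-0 = -21; b=19
x=1: not %3==0, count = (-21)-1 = -22; b=20
x=5: not %3==0, count = (-22)-1 = -23; b=25
count+b = (-23)+25 = 2

2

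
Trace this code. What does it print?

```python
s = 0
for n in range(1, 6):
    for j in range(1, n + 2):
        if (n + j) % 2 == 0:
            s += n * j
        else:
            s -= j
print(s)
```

53

n=1,j=1: even sum, s = 0+1 = 1
n=1,j=2: odd sum, s = 1-2 = -1
n=2,j=1: odd sum, s = (-1)-1 = -2
n=2,j=2: even sum, s = (-2)+4 = 2
n=2,j=3: odd sum, s = 2-3 = -1
n=3,j=1: even sum, s = (-1)+3 = 2
n=3,j=2: odd sum, s = 2-2 = 0
n=3,j=3: even sum, s = 0+9 = 9
n=3,j=4: odd sum, s = 9-4 = 5
n=4,j=1: odd sum, s = 5-1 = 4
n=4,j=2: even sum, s = 4+8 = 12
n=4,j=3: odd sum, s = 12-3 = 9
n=4,j=4: even sum, s = 9+16 = 25
n=4,j=5: odd sum, s = 25-5 = 20
n=5,j=1: even sum, s = 20+5 = 25
n=5,j=2: odd sum, s = 25-2 = 23
n=5,j=3: even sum, s = 23+15 = 38
n=5,j=4: odd sum, s = 38-4 = 34
n=5,j=5: even sum, s = 34+25 = 59
n=5,j=6: odd sum, s = 59-6 = 53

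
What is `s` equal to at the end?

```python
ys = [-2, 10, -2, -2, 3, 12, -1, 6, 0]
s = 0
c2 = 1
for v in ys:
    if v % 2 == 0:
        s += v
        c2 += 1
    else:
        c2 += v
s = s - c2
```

v=-2: even, s = 0+(-2) = -2; c2=2
v=10: even, s = (-2)+10 = 8; c2=3
v=-2: even, s = 8+(-2) = 6; c2=4
v=-2: even, s = 6+(-2) = 4; c2=5
v=3: not even; c2=8
v=12: even, s = 4+12 = 16; c2=9
v=-1: not even; c2=8
v=6: even, s = 16+6 = 22; c2=9
v=0: even, s = 22+0 = 22; c2=10
s-c2 = 22-10 = 12

12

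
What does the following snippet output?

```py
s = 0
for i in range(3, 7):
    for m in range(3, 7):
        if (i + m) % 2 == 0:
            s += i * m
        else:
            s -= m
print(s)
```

128

i=3,m=3: even sum, s = 0+9 = 9
i=3,m=4: odd sum, s = 9-4 = 5
i=3,m=5: even sum, s = 5+15 = 20
i=3,m=6: odd sum, s = 20-6 = 14
i=4,m=3: odd sum, s = 14-3 = 11
i=4,m=4: even sum, s = 11+16 = 27
i=4,m=5: odd sum, s = 27-5 = 22
i=4,m=6: even sum, s = 22+24 = 46
i=5,m=3: even sum, s = 46+15 = 61
i=5,m=4: odd sum, s = 61-4 = 57
i=5,m=5: even sum, s = 57+25 = 82
i=5,m=6: odd sum, s = 82-6 = 76
i=6,m=3: odd sum, s = 76-3 = 73
i=6,m=4: even sum, s = 73+24 = 97
i=6,m=5: odd sum, s = 97-5 = 92
i=6,m=6: even sum, s = 92+36 = 128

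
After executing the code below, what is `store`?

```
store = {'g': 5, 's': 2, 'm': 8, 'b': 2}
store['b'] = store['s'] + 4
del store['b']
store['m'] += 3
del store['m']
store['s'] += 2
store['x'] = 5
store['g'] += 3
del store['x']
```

{'g': 8, 's': 4}

store['b'] = store['s']+4 = 6 → {'g': 5, 's': 2, 'm': 8, 'b': 6}
del 'b' → {'g': 5, 's': 2, 'm': 8}
store['m'] = 8+3 = 11 → {'g': 5, 's': 2, 'm': 11}
del 'm' → {'g': 5, 's': 2}
store['s'] = 2+2 = 4 → {'g': 5, 's': 4}
store['x'] = 5 → {'g': 5, 's': 4, 'x': 5}
store['g'] = 5+3 = 8 → {'g': 8, 's': 4, 'x': 5}
del 'x' → {'g': 8, 's': 4}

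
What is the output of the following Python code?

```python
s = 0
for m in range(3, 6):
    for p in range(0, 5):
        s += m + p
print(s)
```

m=3,p=0: s = 0+3 = 3
m=3,p=1: s = 3+4 = 7
m=3,p=2: s = 7+5 = 12
m=3,p=3: s = 12+6 = 18
m=3,p=4: s = 18+7 = 25
m=4,p=0: s = 25+4 = 29
m=4,p=1: s = 29+5 = 34
m=4,p=2: s = 34+6 = 40
m=4,p=3: s = 40+7 = 47
m=4,p=4: s = 47+8 = 55
m=5,p=0: s = 55+5 = 60
m=5,p=1: s = 60+6 = 66
m=5,p=2: s = 66+7 = 73
m=5,p=3: s = 73+8 = 81
m=5,p=4: s = 81+9 = 90

90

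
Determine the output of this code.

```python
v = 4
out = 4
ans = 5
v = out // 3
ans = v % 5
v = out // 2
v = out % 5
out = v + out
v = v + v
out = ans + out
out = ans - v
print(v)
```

v = 4//3 = 1
ans = 1%5 = 1
v = 4//2 = 2
v = 4%5 = 4
out = 4+4 = 8
v = 4+4 = 8
out = 1+8 = 9
out = 1-8 = -7

8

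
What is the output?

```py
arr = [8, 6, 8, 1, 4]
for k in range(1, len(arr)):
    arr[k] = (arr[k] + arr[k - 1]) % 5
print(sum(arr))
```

k=1: arr[1] = (6+8)%5 = 4 → [8, 4, 8, 1, 4]
k=2: arr[2] = (8+4)%5 = 2 → [8, 4, 2, 1, 4]
k=3: arr[3] = (1+2)%5 = 3 → [8, 4, 2, 3, 4]
k=4: arr[4] = (4+3)%5 = 2 → [8, 4, 2, 3, 2]
sum = 19

19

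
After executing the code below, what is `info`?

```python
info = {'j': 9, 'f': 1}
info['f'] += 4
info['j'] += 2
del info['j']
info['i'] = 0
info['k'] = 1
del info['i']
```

info['f'] = 1+4 = 5 → {'j': 9, 'f': 5}
info['j'] = 9+2 = 11 → {'j': 11, 'f': 5}
del 'j' → {'f': 5}
info['i'] = 0 → {'f': 5, 'i': 0}
info['k'] = 1 → {'f': 5, 'i': 0, 'k': 1}
del 'i' → {'f': 5, 'k': 1}

{'f': 5, 'k': 1}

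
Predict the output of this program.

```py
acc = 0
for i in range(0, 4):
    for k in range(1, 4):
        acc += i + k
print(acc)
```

42

i=0,k=1: acc = 0+1 = 1
i=0,k=2: acc = 1+2 = 3
i=0,k=3: acc = 3+3 = 6
i=1,k=1: acc = 6+2 = 8
i=1,k=2: acc = 8+3 = 11
i=1,k=3: acc = 11+4 = 15
i=2,k=1: acc = 15+3 = 18
i=2,k=2: acc = 18+4 = 22
i=2,k=3: acc = 22+5 = 27
i=3,k=1: acc = 27+4 = 31
i=3,k=2: acc = 31+5 = 36
i=3,k=3: acc = 36+6 = 42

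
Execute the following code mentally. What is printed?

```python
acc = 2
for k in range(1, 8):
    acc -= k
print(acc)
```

k=1: acc = 2-1 = 1
k=2: acc = 1-2 = -1
k=3: acc = (-1)-3 = -4
k=4: acc = (-4)-4 = -8
k=5: acc = (-8)-5 = -13
k=6: acc = (-13)-6 = -19
k=7: acc = (-19)-7 = -26

-26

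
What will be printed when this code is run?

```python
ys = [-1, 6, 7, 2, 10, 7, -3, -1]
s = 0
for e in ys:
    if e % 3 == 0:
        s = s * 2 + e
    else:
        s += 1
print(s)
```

e=-1: not %3==0, s = 0+1 = 1
e=6: %3==0, s = 1*2+6 = 8
e=7: not %3==0, s = 8+1 = 9
e=2: not %3==0, s = 9+1 = 10
e=10: not %3==0, s = 10+1 = 11
e=7: not %3==0, s = 11+1 = 12
e=-3: %3==0, s = 12*2+(-3) = 21
e=-1: not %3==0, s = 21+1 = 22

22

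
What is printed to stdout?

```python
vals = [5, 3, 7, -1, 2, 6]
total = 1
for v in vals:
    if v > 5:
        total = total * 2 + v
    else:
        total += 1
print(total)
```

36

v=5: not >5, total = 1+1 = 2
v=3: not >5, total = 2+1 = 3
v=7: >5, total = 3*2+7 = 13
v=-1: not >5, total = 13+1 = 14
v=2: not >5, total = 14+1 = 15
v=6: >5, total = 15*2+6 = 36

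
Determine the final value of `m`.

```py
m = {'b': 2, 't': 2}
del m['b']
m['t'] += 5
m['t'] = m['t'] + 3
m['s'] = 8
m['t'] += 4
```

{'t': 14, 's': 8}

del 'b' → {'t': 2}
m['t'] = 2+5 = 7 → {'t': 7}
m['t'] = m['t']+3 = 10 → {'t': 10}
m['s'] = 8 → {'t': 10, 's': 8}
m['t'] = 10+4 = 14 → {'t': 14, 's': 8}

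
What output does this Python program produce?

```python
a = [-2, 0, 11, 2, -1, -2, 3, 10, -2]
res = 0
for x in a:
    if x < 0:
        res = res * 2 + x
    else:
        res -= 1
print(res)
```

x=-2: <0, res = 0*2+(-2) = -2
x=0: not <0, res = (-2)-1 = -3
x=11: not <0, res = (-3)-1 = -4
x=2: not <0, res = (-4)-1 = -5
x=-1: <0, res = (-5)*2+(-1) = -11
x=-2: <0, res = (-11)*2+(-2) = -24
x=3: not <0, res = (-24)-1 = -25
x=10: not <0, res = (-25)-1 = -26
x=-2: <0, res = (-26)*2+(-2) = -54

-54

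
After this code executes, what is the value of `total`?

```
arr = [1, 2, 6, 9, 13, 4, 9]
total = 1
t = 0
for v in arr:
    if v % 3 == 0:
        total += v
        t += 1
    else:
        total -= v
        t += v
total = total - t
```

v=1: not %3==0, total = 1-1 = 0; t=1
v=2: not %3==0, total = 0-2 = -2; t=3
v=6: %3==0, total = (-2)+6 = 4; t=4
v=9: %3==0, total = 4+9 = 13; t=5
v=13: not %3==0, total = 13-13 = 0; t=18
v=4: not %3==0, total = 0-4 = -4; t=22
v=9: %3==0, total = (-4)+9 = 5; t=23
total-t = 5-23 = -18

-18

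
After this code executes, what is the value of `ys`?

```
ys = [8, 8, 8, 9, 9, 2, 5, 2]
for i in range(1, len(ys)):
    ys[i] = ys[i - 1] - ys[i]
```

[8, 0, -8, -17, -26, -28, -33, -35]

i=1: ys[1] = 8-8 = 0 → [8, 0, 8, 9, 9, 2, 5, 2]
i=2: ys[2] = 0-8 = -8 → [8, 0, -8, 9, 9, 2, 5, 2]
i=3: ys[3] = (-8)-9 = -17 → [8, 0, -8, -17, 9, 2, 5, 2]
i=4: ys[4] = (-17)-9 = -26 → [8, 0, -8, -17, -26, 2, 5, 2]
i=5: ys[5] = (-26)-2 = -28 → [8, 0, -8, -17, -26, -28, 5, 2]
i=6: ys[6] = (-28)-5 = -33 → [8, 0, -8, -17, -26, -28, -33, 2]
i=7: ys[7] = (-33)-2 = -35 → [8, 0, -8, -17, -26, -28, -33, -35]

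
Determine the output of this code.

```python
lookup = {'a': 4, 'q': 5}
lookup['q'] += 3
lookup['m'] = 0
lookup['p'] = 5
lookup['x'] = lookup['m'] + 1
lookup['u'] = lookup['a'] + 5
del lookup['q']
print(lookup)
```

lookup['q'] = 5+3 = 8 → {'a': 4, 'q': 8}
lookup['m'] = 0 → {'a': 4, 'q': 8, 'm': 0}
lookup['p'] = 5 → {'a': 4, 'q': 8, 'm': 0, 'p': 5}
lookup['x'] = lookup['m']+1 = 1 → {'a': 4, 'q': 8, 'm': 0, 'p': 5, 'x': 1}
lookup['u'] = lookup['a']+5 = 9 → {'a': 4, 'q': 8, 'm': 0, 'p': 5, 'x': 1, 'u': 9}
del 'q' → {'a': 4, 'm': 0, 'p': 5, 'x': 1, 'u': 9}

{'a': 4, 'm': 0, 'p': 5, 'x': 1, 'u': 9}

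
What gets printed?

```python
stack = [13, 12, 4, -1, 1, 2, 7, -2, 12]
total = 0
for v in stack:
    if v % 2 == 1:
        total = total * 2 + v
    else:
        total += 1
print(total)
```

v=13: odd, total = 0*2+13 = 13
v=12: not odd, total = 13+1 = 14
v=4: not odd, total = 14+1 = 15
v=-1: odd, total = 15*2+(-1) = 29
v=1: odd, total = 29*2+1 = 59
v=2: not odd, total = 59+1 = 60
v=7: odd, total = 60*2+7 = 127
v=-2: not odd, total = 127+1 = 128
v=12: not odd, total = 128+1 = 129

129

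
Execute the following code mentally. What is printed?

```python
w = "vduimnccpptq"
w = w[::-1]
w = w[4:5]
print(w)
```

reverse → 'qtppccnmiudv'
slice [4:5] → 'c'

c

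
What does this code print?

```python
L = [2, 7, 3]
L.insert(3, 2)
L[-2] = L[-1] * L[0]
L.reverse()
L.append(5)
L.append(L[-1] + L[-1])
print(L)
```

[2, 4, 7, 2, 5, 10]

insert 2 at 3 → [2, 7, 3, 2]
L[-2] = L[-1]*L[0] = 2*2 = 4 → [2, 7, 4, 2]
reverse → [2, 4, 7, 2]
append 5 → [2, 4, 7, 2, 5]
append L[-1]+L[-1] = 5+5 = 10 → [2, 4, 7, 2, 5, 10]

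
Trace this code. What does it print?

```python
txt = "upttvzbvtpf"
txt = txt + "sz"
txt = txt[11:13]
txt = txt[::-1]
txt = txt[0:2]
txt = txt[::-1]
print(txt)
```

+ 'sz' → 'upttvzbvtpfsz'
slice [11:13] → 'sz'
reverse → 'zs'
slice [0:2] → 'zs'
reverse → 'sz'

sz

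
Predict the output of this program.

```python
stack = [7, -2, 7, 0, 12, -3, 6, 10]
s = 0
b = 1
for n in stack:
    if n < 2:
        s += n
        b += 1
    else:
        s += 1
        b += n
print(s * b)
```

0

n=7: not <2, s = 0+1 = 1; b=8
n=-2: <2, s = 1+(-2) = -1; b=9
n=7: not <2, s = (-1)+1 = 0; b=16
n=0: <2, s = 0+0 = 0; b=17
n=12: not <2, s = 0+1 = 1; b=29
n=-3: <2, s = 1+(-3) = -2; b=30
n=6: not <2, s = (-2)+1 = -1; b=36
n=10: not <2, s = (-1)+1 = 0; b=46
s*b = 0*46 = 0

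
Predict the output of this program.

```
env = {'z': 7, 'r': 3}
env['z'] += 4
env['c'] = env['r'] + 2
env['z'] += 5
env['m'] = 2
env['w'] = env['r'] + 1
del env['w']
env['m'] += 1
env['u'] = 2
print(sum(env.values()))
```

29

env['z'] = 7+4 = 11 → {'z': 11, 'r': 3}
env['c'] = env['r']+2 = 5 → {'z': 11, 'r': 3, 'c': 5}
env['z'] = 11+5 = 16 → {'z': 16, 'r': 3, 'c': 5}
env['m'] = 2 → {'z': 16, 'r': 3, 'c': 5, 'm': 2}
env['w'] = env['r']+1 = 4 → {'z': 16, 'r': 3, 'c': 5, 'm': 2, 'w': 4}
del 'w' → {'z': 16, 'r': 3, 'c': 5, 'm': 2}
env['m'] = 2+1 = 3 → {'z': 16, 'r': 3, 'c': 5, 'm': 3}
env['u'] = 2 → {'z': 16, 'r': 3, 'c': 5, 'm': 3, 'u': 2}
sum of values = 29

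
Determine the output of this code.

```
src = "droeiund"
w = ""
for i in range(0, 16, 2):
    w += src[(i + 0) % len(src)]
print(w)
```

i=0: add src[0]='d' → 'd'
i=2: add src[2]='o' → 'do'
i=4: add src[4]='i' → 'doi'
i=6: add src[6]='n' → 'doin'
i=8: add src[0]='d' → 'doind'
i=10: add src[2]='o' → 'doindo'
i=12: add src[4]='i' → 'doindoi'
i=14: add src[6]='n' → 'doindoin'

doindoin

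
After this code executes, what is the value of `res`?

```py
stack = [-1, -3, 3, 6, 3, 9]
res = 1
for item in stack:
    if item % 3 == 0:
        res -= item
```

item=-1: not %3==0
item=-3: %3==0, res = 1-(-3) = 4
item=3: %3==0, res = 4-3 = 1
item=6: %3==0, res = 1-6 = -5
item=3: %3==0, res = (-5)-3 = -8
item=9: %3==0, res = (-8)-9 = -17

-17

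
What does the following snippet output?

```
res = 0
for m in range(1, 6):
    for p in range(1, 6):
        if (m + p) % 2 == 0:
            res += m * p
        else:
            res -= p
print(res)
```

81

m=1,p=1: even sum, res = 0+1 = 1
m=1,p=2: odd sum, res = 1-2 = -1
m=1,p=3: even sum, res = (-1)+3 = 2
m=1,p=4: odd sum, res = 2-4 = -2
m=1,p=5: even sum, res = (-2)+5 = 3
m=2,p=1: odd sum, res = 3-1 = 2
m=2,p=2: even sum, res = 2+4 = 6
m=2,p=3: odd sum, res = 6-3 = 3
m=2,p=4: even sum, res = 3+8 = 11
m=2,p=5: odd sum, res = 11-5 = 6
m=3,p=1: even sum, res = 6+3 = 9
m=3,p=2: odd sum, res = 9-2 = 7
m=3,p=3: even sum, res = 7+9 = 16
m=3,p=4: odd sum, res = 16-4 = 12
m=3,p=5: even sum, res = 12+15 = 27
m=4,p=1: odd sum, res = 27-1 = 26
m=4,p=2: even sum, res = 26+8 = 34
m=4,p=3: odd sum, res = 34-3 = 31
m=4,p=4: even sum, res = 31+16 = 47
m=4,p=5: odd sum, res = 47-5 = 42
m=5,p=1: even sum, res = 42+5 = 47
m=5,p=2: odd sum, res = 47-2 = 45
m=5,p=3: even sum, res = 45+15 = 60
m=5,p=4: odd sum, res = 60-4 = 56
m=5,p=5: even sum, res = 56+25 = 81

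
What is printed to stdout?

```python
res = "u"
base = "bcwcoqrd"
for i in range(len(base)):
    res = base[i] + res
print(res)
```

drqocwcbu

i=0: prepend 'b' → 'bu'
i=1: prepend 'c' → 'cbu'
i=2: prepend 'w' → 'wcbu'
i=3: prepend 'c' → 'cwcbu'
i=4: prepend 'o' → 'ocwcbu'
i=5: prepend 'q' → 'qocwcbu'
i=6: prepend 'r' → 'rqocwcbu'
i=7: prepend 'd' → 'drqocwcbu'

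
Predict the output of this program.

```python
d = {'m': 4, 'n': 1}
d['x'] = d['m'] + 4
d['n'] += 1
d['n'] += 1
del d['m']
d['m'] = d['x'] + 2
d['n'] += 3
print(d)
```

{'n': 6, 'x': 8, 'm': 10}

d['x'] = d['m']+4 = 8 → {'m': 4, 'n': 1, 'x': 8}
d['n'] = 1+1 = 2 → {'m': 4, 'n': 2, 'x': 8}
d['n'] = 2+1 = 3 → {'m': 4, 'n': 3, 'x': 8}
del 'm' → {'n': 3, 'x': 8}
d['m'] = d['x']+2 = 10 → {'n': 3, 'x': 8, 'm': 10}
d['n'] = 3+3 = 6 → {'n': 6, 'x': 8, 'm': 10}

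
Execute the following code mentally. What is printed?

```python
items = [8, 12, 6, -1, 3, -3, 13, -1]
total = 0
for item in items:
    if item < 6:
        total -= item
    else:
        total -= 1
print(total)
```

item=8: not <6, total = 0-1 = -1
item=12: not <6, total = (-1)-1 = -2
item=6: not <6, total = (-2)-1 = -3
item=-1: <6, total = (-3)-(-1) = -2
item=3: <6, total = (-2)-3 = -5
item=-3: <6, total = (-5)-(-3) = -2
item=13: not <6, total = (-2)-1 = -3
item=-1: <6, total = (-3)-(-1) = -2

-2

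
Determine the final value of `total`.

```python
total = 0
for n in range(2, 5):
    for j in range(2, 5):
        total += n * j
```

81

n=2,j=2: total = 0+4 = 4
n=2,j=3: total = 4+6 = 10
n=2,j=4: total = 10+8 = 18
n=3,j=2: total = 18+6 = 24
n=3,j=3: total = 24+9 = 33
n=3,j=4: total = 33+12 = 45
n=4,j=2: total = 45+8 = 53
n=4,j=3: total = 53+12 = 65
n=4,j=4: total = 65+16 = 81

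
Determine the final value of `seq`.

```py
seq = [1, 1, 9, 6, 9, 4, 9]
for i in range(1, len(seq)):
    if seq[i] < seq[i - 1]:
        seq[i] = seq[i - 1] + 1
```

[1, 1, 9, 10, 11, 12, 13]

i=1: 1>=1, unchanged → [1, 1, 9, 6, 9, 4, 9]
i=2: 9>=1, unchanged → [1, 1, 9, 6, 9, 4, 9]
i=3: 6<9, seq[3] = 9+1 = 10 → [1, 1, 9, 10, 9, 4, 9]
i=4: 9<10, seq[4] = 10+1 = 11 → [1, 1, 9, 10, 11, 4, 9]
i=5: 4<11, seq[5] = 11+1 = 12 → [1, 1, 9, 10, 11, 12, 9]
i=6: 9<12, seq[6] = 12+1 = 13 → [1, 1, 9, 10, 11, 12, 13]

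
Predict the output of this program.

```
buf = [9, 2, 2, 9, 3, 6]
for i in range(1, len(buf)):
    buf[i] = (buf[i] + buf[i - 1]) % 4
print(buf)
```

[9, 3, 1, 2, 1, 3]

i=1: buf[1] = (2+9)%4 = 3 → [9, 3, 2, 9, 3, 6]
i=2: buf[2] = (2+3)%4 = 1 → [9, 3, 1, 9, 3, 6]
i=3: buf[3] = (9+1)%4 = 2 → [9, 3, 1, 2, 3, 6]
i=4: buf[4] = (3+2)%4 = 1 → [9, 3, 1, 2, 1, 6]
i=5: buf[5] = (6+1)%4 = 3 → [9, 3, 1, 2, 1, 3]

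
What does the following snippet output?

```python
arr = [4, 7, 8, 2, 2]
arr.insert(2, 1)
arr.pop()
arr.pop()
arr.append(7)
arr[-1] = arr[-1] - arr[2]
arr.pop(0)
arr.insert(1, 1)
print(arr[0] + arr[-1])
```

13

insert 1 at 2 → [4, 7, 1, 8, 2, 2]
pop() removes 2 → [4, 7, 1, 8, 2]
pop() removes 2 → [4, 7, 1, 8]
append 7 → [4, 7, 1, 8, 7]
arr[-1] = arr[-1]-arr[2] = 7-1 = 6 → [4, 7, 1, 8, 6]
pop(0) removes 4 → [7, 1, 8, 6]
insert 1 at 1 → [7, 1, 1, 8, 6]
arr[0]+arr[-1] = 7+6 = 13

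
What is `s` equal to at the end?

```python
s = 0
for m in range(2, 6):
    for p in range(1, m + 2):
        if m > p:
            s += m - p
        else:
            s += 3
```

m=2,p=1: 2>1, s = 0+1 = 1
m=2,p=2: not 2>2, s = 1+3 = 4
m=2,p=3: not 2>3, s = 4+3 = 7
m=3,p=1: 3>1, s = 7+2 = 9
m=3,p=2: 3>2, s = 9+1 = 10
m=3,p=3: not 3>3, s = 10+3 = 13
m=3,p=4: not 3>4, s = 13+3 = 16
m=4,p=1: 4>1, s = 16+3 = 19
m=4,p=2: 4>2, s = 19+2 = 21
m=4,p=3: 4>3, s = 21+1 = 22
m=4,p=4: not 4>4, s = 22+3 = 25
m=4,p=5: not 4>5, s = 25+3 = 28
m=5,p=1: 5>1, s = 28+4 = 32
m=5,p=2: 5>2, s = 32+3 = 35
m=5,p=3: 5>3, s = 35+2 = 37
m=5,p=4: 5>4, s = 37+1 = 38
m=5,p=5: not 5>5, s = 38+3 = 41
m=5,p=6: not 5>6, s = 41+3 = 44

44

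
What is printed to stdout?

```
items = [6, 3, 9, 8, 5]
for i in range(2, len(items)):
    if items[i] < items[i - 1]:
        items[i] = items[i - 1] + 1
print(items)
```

[6, 3, 9, 10, 11]

i=2: 9>=3, unchanged → [6, 3, 9, 8, 5]
i=3: 8<9, items[3] = 9+1 = 10 → [6, 3, 9, 10, 5]
i=4: 5<10, items[4] = 10+1 = 11 → [6, 3, 9, 10, 11]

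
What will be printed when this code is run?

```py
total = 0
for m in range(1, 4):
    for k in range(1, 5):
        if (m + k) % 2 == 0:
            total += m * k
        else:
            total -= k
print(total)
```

12

m=1,k=1: even sum, total = 0+1 = 1
m=1,k=2: odd sum, total = 1-2 = -1
m=1,k=3: even sum, total = (-1)+3 = 2
m=1,k=4: odd sum, total = 2-4 = -2
m=2,k=1: odd sum, total = (-2)-1 = -3
m=2,k=2: even sum, total = (-3)+4 = 1
m=2,k=3: odd sum, total = 1-3 = -2
m=2,k=4: even sum, total = (-2)+8 = 6
m=3,k=1: even sum, total = 6+3 = 9
m=3,k=2: odd sum, total = 9-2 = 7
m=3,k=3: even sum, total = 7+9 = 16
m=3,k=4: odd sum, total = 16-4 = 12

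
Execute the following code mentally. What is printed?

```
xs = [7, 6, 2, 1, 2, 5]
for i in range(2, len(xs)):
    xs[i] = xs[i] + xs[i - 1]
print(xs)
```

[7, 6, 8, 9, 11, 16]

i=2: xs[2] = 2+6 = 8 → [7, 6, 8, 1, 2, 5]
i=3: xs[3] = 1+8 = 9 → [7, 6, 8, 9, 2, 5]
i=4: xs[4] = 2+9 = 11 → [7, 6, 8, 9, 11, 5]
i=5: xs[5] = 5+11 = 16 → [7, 6, 8, 9, 11, 16]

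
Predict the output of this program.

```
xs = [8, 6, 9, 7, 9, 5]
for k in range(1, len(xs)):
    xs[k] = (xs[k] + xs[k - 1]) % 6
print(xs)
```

[8, 2, 5, 0, 3, 2]

k=1: xs[1] = (6+8)%6 = 2 → [8, 2, 9, 7, 9, 5]
k=2: xs[2] = (9+2)%6 = 5 → [8, 2, 5, 7, 9, 5]
k=3: xs[3] = (7+5)%6 = 0 → [8, 2, 5, 0, 9, 5]
k=4: xs[4] = (9+0)%6 = 3 → [8, 2, 5, 0, 3, 5]
k=5: xs[5] = (5+3)%6 = 2 → [8, 2, 5, 0, 3, 2]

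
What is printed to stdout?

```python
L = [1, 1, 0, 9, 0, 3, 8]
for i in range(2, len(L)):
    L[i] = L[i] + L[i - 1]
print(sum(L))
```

57

i=2: L[2] = 0+1 = 1 → [1, 1, 1, 9, 0, 3, 8]
i=3: L[3] = 9+1 = 10 → [1, 1, 1, 10, 0, 3, 8]
i=4: L[4] = 0+10 = 10 → [1, 1, 1, 10, 10, 3, 8]
i=5: L[5] = 3+10 = 13 → [1, 1, 1, 10, 10, 13, 8]
i=6: L[6] = 8+13 = 21 → [1, 1, 1, 10, 10, 13, 21]
sum = 57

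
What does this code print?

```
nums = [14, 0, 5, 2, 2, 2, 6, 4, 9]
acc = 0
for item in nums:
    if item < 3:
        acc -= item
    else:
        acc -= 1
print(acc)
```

item=14: not <3, acc = 0-1 = -1
item=0: <3, acc = (-1)-0 = -1
item=5: not <3, acc = (-1)-1 = -2
item=2: <3, acc = (-2)-2 = -4
item=2: <3, acc = (-4)-2 = -6
item=2: <3, acc = (-6)-2 = -8
item=6: not <3, acc = (-8)-1 = -9
item=4: not <3, acc = (-9)-1 = -10
item=9: not <3, acc = (-10)-1 = -11

-11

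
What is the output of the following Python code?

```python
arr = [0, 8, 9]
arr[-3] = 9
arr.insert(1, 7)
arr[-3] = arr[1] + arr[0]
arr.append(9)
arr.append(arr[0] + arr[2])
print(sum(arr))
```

arr[-3] = 9 → [9, 8, 9]
insert 7 at 1 → [9, 7, 8, 9]
arr[-3] = arr[1]+arr[0] = 7+9 = 16 → [9, 16, 8, 9]
append 9 → [9, 16, 8, 9, 9]
append arr[0]+arr[2] = 9+8 = 17 → [9, 16, 8, 9, 9, 17]
sum = 68

68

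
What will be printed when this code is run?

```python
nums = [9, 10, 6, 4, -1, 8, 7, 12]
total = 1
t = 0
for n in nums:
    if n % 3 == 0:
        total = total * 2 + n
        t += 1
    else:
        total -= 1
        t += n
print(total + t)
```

87

n=9: %3==0, total = 1*2+9 = 11; t=1
n=10: not %3==0, total = 11-1 = 10; t=11
n=6: %3==0, total = 10*2+6 = 26; t=12
n=4: not %3==0, total = 26-1 = 25; t=16
n=-1: not %3==0, total = 25-1 = 24; t=15
n=8: not %3==0, total = 24-1 = 23; t=23
n=7: not %3==0, total = 23-1 = 22; t=30
n=12: %3==0, total = 22*2+12 = 56; t=31
total+t = 56+31 = 87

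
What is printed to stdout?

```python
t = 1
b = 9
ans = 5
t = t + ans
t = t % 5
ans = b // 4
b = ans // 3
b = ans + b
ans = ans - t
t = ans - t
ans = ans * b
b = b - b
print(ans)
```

2

t = 1+5 = 6
t = 6%5 = 1
ans = 9//4 = 2
b = 2//3 = 0
b = 2+0 = 2
ans = 2-1 = 1
t = 1-1 = 0
ans = 1*2 = 2
b = 2-2 = 0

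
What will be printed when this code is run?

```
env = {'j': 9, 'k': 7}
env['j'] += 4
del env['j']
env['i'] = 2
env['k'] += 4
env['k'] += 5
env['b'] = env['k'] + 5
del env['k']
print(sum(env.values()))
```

23

env['j'] = 9+4 = 13 → {'j': 13, 'k': 7}
del 'j' → {'k': 7}
env['i'] = 2 → {'k': 7, 'i': 2}
env['k'] = 7+4 = 11 → {'k': 11, 'i': 2}
env['k'] = 11+5 = 16 → {'k': 16, 'i': 2}
env['b'] = env['k']+5 = 21 → {'k': 16, 'i': 2, 'b': 21}
del 'k' → {'i': 2, 'b': 21}
sum of values = 23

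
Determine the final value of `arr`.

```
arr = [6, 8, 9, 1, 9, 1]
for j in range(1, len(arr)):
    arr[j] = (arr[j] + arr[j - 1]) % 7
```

[6, 0, 2, 3, 5, 6]

j=1: arr[1] = (8+6)%7 = 0 → [6, 0, 9, 1, 9, 1]
j=2: arr[2] = (9+0)%7 = 2 → [6, 0, 2, 1, 9, 1]
j=3: arr[3] = (1+2)%7 = 3 → [6, 0, 2, 3, 9, 1]
j=4: arr[4] = (9+3)%7 = 5 → [6, 0, 2, 3, 5, 1]
j=5: arr[5] = (1+5)%7 = 6 → [6, 0, 2, 3, 5, 6]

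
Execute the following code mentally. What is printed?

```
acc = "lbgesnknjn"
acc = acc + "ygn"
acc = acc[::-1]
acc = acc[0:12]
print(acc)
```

+ 'ygn' → 'lbgesnknjnygn'
reverse → 'ngynjnknsegbl'
slice [0:12] → 'ngynjnknsegb'

ngynjnknsegb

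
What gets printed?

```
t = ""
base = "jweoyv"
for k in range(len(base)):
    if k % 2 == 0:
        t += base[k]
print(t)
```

k=0: add 'j' → 'j'
k=1: skip
k=2: add 'e' → 'je'
k=3: skip
k=4: add 'y' → 'jey'
k=5: skip

jey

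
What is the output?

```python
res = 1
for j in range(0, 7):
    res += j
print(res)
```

j=0: res = 1+0 = 1
j=1: res = 1+1 = 2
j=2: res = 2+2 = 4
j=3: res = 4+3 = 7
j=4: res = 7+4 = 11
j=5: res = 11+5 = 16
j=6: res = 16+6 = 22

22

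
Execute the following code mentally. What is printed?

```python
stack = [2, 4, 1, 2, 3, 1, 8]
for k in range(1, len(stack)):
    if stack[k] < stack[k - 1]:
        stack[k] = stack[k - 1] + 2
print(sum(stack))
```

56

k=1: 4>=2, unchanged → [2, 4, 1, 2, 3, 1, 8]
k=2: 1<4, stack[2] = 4+2 = 6 → [2, 4, 6, 2, 3, 1, 8]
k=3: 2<6, stack[3] = 6+2 = 8 → [2, 4, 6, 8, 3, 1, 8]
k=4: 3<8, stack[4] = 8+2 = 10 → [2, 4, 6, 8, 10, 1, 8]
k=5: 1<10, stack[5] = 10+2 = 12 → [2, 4, 6, 8, 10, 12, 8]
k=6: 8<12, stack[6] = 12+2 = 14 → [2, 4, 6, 8, 10, 12, 14]
sum = 56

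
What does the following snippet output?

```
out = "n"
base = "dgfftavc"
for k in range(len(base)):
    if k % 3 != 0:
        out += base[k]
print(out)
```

k=0: skip
k=1: add 'g' → 'ng'
k=2: add 'f' → 'ngf'
k=3: skip
k=4: add 't' → 'ngft'
k=5: add 'a' → 'ngfta'
k=6: skip
k=7: add 'c' → 'ngftac'

ngftac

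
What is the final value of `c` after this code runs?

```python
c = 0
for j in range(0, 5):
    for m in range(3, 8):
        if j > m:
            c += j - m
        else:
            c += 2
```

49

j=0,m=3: not 0>3, c = 0+2 = 2
j=0,m=4: not 0>4, c = 2+2 = 4
j=0,m=5: not 0>5, c = 4+2 = 6
j=0,m=6: not 0>6, c = 6+2 = 8
j=0,m=7: not 0>7, c = 8+2 = 10
j=1,m=3: not 1>3, c = 10+2 = 12
j=1,m=4: not 1>4, c = 12+2 = 14
j=1,m=5: not 1>5, c = 14+2 = 16
j=1,m=6: not 1>6, c = 16+2 = 18
j=1,m=7: not 1>7, c = 18+2 = 20
j=2,m=3: not 2>3, c = 20+2 = 22
j=2,m=4: not 2>4, c = 22+2 = 24
j=2,m=5: not 2>5, c = 24+2 = 26
j=2,m=6: not 2>6, c = 26+2 = 28
j=2,m=7: not 2>7, c = 28+2 = 30
j=3,m=3: not 3>3, c = 30+2 = 32
j=3,m=4: not 3>4, c = 32+2 = 34
j=3,m=5: not 3>5, c = 34+2 = 36
j=3,m=6: not 3>6, c = 36+2 = 38
j=3,m=7: not 3>7, c = 38+2 = 40
j=4,m=3: 4>3, c = 40+1 = 41
j=4,m=4: not 4>4, c = 41+2 = 43
j=4,m=5: not 4>5, c = 43+2 = 45
j=4,m=6: not 4>6, c = 45+2 = 47
j=4,m=7: not 4>7, c = 47+2 = 49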